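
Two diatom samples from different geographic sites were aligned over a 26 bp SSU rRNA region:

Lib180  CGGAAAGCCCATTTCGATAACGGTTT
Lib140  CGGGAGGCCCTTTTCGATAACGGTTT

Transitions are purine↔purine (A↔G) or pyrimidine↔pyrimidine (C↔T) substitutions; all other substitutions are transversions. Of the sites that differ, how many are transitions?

2

Mismatches occur at site 4 (A↔G, transition), site 6 (A↔G, transition), site 11 (A↔T, transversion).
Of the 3 differences, 2 transitions and 1 transversion, so the answer is 2.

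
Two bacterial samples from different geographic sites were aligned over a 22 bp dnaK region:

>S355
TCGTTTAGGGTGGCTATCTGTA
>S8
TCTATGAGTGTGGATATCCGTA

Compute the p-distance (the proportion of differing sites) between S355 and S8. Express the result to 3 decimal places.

Mismatches occur at site 3 (G→T), site 4 (T→A), site 6 (T→G), site 9 (G→T), site 14 (C→A), site 19 (T→C).
There are 6 differences over 22 sites, so p = 6/22 = 0.273.

0.273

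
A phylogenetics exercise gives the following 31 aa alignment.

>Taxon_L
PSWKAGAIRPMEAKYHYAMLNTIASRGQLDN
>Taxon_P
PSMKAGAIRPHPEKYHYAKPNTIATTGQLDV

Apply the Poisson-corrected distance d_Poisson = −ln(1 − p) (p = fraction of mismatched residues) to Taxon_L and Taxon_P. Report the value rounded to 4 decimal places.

0.3429

The sequences differ at positions 3 (W/M), 11 (M/H), 12 (E/P), 13 (A/E), 19 (M/K), 20 (L/P), 25 (S/T), 26 (R/T), 31 (N/V).
p = 9/31 = 0.290323.
d = −ln(1 − 0.290323) = −ln(0.709677) = 0.3429.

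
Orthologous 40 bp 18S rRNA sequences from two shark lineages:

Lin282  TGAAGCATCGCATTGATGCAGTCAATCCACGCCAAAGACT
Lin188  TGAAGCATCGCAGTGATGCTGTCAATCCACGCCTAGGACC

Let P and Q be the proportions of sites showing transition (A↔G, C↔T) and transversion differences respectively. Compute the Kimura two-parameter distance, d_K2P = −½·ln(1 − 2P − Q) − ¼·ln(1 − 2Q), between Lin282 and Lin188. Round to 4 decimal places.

The sequences differ at positions 13 (T/G, transversion), 20 (A/T, transversion), 34 (A/T, transversion), 36 (A/G, transition), 40 (T/C, transition).
Of the 5 differences, 2 transitions and 3 transversions over 40 sites: P = 2/40 = 0.050000, Q = 3/40 = 0.075000.
d = −0.5·ln(0.825000) − 0.25·ln(0.850000) = −0.5·(-0.192372) − 0.25·(-0.162519) = 0.1368.

0.1368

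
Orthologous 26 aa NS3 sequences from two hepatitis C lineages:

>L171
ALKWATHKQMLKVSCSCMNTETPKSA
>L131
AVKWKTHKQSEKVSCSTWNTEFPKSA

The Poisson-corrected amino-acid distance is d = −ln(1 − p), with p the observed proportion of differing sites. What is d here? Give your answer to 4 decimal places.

0.3137

The sequences differ at positions 2 (L/V), 5 (A/K), 10 (M/S), 11 (L/E), 17 (C/T), 18 (M/W), 22 (T/F).
p = 7/26 = 0.269231.
d = −ln(1 − 0.269231) = −ln(0.730769) = 0.3137.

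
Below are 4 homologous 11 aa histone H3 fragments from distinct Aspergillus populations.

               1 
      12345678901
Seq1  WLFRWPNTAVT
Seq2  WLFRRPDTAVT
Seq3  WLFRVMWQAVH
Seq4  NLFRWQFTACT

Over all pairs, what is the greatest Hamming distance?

Pairwise Hamming distances:
  Seq1 vs Seq2: 2
  Seq1 vs Seq3: 5
  Seq1 vs Seq4: 4
  Seq2 vs Seq3: 5
  Seq2 vs Seq4: 5
  Seq3 vs Seq4: 7
The largest is 7, between Seq3 and Seq4.

7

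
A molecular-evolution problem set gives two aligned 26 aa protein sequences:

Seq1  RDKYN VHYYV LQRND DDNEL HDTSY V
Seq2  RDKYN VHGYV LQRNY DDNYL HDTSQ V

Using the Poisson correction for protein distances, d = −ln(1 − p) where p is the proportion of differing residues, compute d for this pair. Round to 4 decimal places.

0.1671

The sequences differ at positions 8 (Y/G), 15 (D/Y), 19 (E/Y), 25 (Y/Q).
p = 4/26 = 0.153846.
d = −ln(1 − 0.153846) = −ln(0.846154) = 0.1671.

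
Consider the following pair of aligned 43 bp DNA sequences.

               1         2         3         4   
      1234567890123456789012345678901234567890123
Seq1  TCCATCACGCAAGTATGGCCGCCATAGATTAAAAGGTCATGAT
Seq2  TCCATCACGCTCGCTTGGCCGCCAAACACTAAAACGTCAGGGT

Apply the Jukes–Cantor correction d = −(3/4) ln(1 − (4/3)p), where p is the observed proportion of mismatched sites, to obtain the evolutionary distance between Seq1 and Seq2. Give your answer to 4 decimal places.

0.2784

Mismatches occur at site 11 (A→T), site 12 (A→C), site 14 (T→C), site 15 (A→T), site 25 (T→A), site 27 (G→C), site 29 (T→C), site 35 (G→C), site 40 (T→G), site 42 (A→G).
p = 10/43 = 0.232558.
d = −0.75 · ln(1 − (4/3)·0.232558) = −0.75 · ln(0.689923) = −0.75 · (-0.371175) = 0.2784.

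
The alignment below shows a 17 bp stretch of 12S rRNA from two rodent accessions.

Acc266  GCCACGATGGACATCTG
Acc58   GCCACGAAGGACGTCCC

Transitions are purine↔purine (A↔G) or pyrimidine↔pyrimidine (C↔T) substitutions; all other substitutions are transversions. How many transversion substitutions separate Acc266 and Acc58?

Differing sites — 8:T/A (Tv); 13:A/G (Ti); 16:T/C (Ti); 17:G/C (Tv).
Of the 4 differences, 2 transitions and 2 transversions, so the answer is 2.

2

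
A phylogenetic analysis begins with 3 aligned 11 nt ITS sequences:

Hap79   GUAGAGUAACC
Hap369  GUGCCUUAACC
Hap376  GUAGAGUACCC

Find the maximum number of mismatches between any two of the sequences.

5

Pairwise Hamming distances:
  Hap79 vs Hap369: 4
  Hap79 vs Hap376: 1
  Hap369 vs Hap376: 5
The largest is 5, between Hap369 and Hap376.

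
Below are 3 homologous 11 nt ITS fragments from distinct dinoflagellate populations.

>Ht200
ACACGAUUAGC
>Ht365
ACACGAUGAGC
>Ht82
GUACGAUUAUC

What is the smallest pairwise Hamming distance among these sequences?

1

Pairwise Hamming distances:
  Ht200 vs Ht365: 1
  Ht200 vs Ht82: 3
  Ht365 vs Ht82: 4
The smallest is 1, between Ht200 and Ht365.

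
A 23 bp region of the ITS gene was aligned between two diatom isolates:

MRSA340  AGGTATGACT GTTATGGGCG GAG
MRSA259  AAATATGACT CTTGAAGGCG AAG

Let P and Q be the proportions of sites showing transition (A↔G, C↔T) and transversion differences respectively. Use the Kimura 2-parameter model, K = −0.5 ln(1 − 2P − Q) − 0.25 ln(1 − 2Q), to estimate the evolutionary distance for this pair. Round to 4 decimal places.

0.4166

Mismatches occur at site 2 (G↔A, transition), site 3 (G↔A, transition), site 11 (G↔C, transversion), site 14 (A↔G, transition), site 15 (T↔A, transversion), site 16 (G↔A, transition), site 21 (G↔A, transition).
Of the 7 differences, 5 transitions and 2 transversions over 23 sites: P = 5/23 = 0.217391, Q = 2/23 = 0.086957.
d = −0.5·ln(0.478261) − 0.25·ln(0.826086) = −0.5·(-0.737599) − 0.25·(-0.191056) = 0.4166.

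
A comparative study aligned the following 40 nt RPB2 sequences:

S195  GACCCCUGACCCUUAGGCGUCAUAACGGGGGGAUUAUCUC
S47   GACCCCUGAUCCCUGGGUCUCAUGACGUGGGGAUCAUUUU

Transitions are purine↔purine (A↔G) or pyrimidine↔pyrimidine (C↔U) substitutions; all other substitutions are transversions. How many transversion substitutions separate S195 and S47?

2

Differing sites — 10:C/U (Ti); 13:U/C (Ti); 15:A/G (Ti); 18:C/U (Ti); 19:G/C (Tv); 24:A/G (Ti); 28:G/U (Tv); 35:U/C (Ti); 38:C/U (Ti); 40:C/U (Ti).
Of the 10 differences, 8 transitions and 2 transversions, so the answer is 2.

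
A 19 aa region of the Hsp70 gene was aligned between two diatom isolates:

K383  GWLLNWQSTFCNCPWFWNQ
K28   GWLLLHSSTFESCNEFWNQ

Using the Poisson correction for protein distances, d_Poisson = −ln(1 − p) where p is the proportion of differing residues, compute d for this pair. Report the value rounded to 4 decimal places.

0.4595

The sequences differ at positions 5 (N/L), 6 (W/H), 7 (Q/S), 11 (C/E), 12 (N/S), 14 (P/N), 15 (W/E).
p = 7/19 = 0.368421.
d = −ln(1 − 0.368421) = −ln(0.631579) = 0.4595.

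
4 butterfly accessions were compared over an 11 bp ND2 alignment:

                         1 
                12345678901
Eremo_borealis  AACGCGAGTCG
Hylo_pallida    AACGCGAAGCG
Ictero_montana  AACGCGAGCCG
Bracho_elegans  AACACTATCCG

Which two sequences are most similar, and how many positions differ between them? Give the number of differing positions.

Pairwise Hamming distances:
  Eremo_borealis vs Hylo_pallida: 2
  Eremo_borealis vs Ictero_montana: 1
  Eremo_borealis vs Bracho_elegans: 4
  Hylo_pallida vs Ictero_montana: 2
  Hylo_pallida vs Bracho_elegans: 4
  Ictero_montana vs Bracho_elegans: 3
The smallest is 1, between Eremo_borealis and Ictero_montana.

1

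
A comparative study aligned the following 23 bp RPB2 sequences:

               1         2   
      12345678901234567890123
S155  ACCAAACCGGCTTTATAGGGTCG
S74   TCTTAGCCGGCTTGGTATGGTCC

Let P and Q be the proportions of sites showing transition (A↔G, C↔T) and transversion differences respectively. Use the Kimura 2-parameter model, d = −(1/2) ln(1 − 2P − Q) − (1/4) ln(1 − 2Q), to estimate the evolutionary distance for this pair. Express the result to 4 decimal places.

Mismatches occur at site 1 (A/T, transversion), site 3 (C/T, transition), site 4 (A/T, transversion), site 6 (A/G, transition), site 14 (T/G, transversion), site 15 (A/G, transition), site 18 (G/T, transversion), site 23 (G/C, transversion).
Of the 8 differences, 3 transitions and 5 transversions over 23 sites: P = 3/23 = 0.130435, Q = 5/23 = 0.217391.
d = −0.5·ln(0.521739) − 0.25·ln(0.565218) = −0.5·(-0.650588) − 0.25·(-0.570544) = 0.4679.

0.4679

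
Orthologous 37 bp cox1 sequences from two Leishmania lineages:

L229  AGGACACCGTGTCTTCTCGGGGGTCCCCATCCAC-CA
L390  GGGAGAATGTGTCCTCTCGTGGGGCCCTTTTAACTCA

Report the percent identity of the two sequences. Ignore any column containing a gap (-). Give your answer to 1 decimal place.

Excluding the 1 gap column leaves 36 comparable sites.
Mismatches occur at site 1 (A/G), site 5 (C/G), site 7 (C/A), site 8 (C/T), site 14 (T/C), site 20 (G/T), site 24 (T/G), site 28 (C/T), site 29 (A/T), site 31 (C/T), site 32 (C/A).
25 of the 36 comparable sites match, so the percent identity is 25/36 × 100 = 69.4%.

69.4%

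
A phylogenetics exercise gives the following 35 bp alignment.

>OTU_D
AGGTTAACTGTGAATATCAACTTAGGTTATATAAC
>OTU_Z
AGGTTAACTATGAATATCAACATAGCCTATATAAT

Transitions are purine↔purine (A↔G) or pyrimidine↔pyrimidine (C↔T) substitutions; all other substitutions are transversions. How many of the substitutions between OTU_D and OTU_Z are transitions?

3

The sequences differ at positions 10 (G/A, transition), 22 (T/A, transversion), 26 (G/C, transversion), 27 (T/C, transition), 35 (C/T, transition).
Of the 5 differences, 3 transitions and 2 transversions, so the answer is 3.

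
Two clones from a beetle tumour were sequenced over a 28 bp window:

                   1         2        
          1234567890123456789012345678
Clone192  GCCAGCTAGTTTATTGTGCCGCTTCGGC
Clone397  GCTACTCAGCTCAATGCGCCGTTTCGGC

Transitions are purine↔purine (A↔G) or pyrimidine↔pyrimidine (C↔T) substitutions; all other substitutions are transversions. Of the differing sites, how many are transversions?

Mismatches occur at site 3 (C↔T, transition), site 5 (G↔C, transversion), site 6 (C↔T, transition), site 7 (T↔C, transition), site 10 (T↔C, transition), site 12 (T↔C, transition), site 14 (T↔A, transversion), site 17 (T↔C, transition), site 22 (C↔T, transition).
Of the 9 differences, 7 transitions and 2 transversions, so the answer is 2.

2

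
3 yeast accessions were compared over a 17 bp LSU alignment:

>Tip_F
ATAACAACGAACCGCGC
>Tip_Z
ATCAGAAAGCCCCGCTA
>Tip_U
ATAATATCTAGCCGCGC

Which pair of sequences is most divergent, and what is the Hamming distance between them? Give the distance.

9

Pairwise Hamming distances:
  Tip_F vs Tip_Z: 7
  Tip_F vs Tip_U: 4
  Tip_Z vs Tip_U: 9
The largest is 9, between Tip_Z and Tip_U.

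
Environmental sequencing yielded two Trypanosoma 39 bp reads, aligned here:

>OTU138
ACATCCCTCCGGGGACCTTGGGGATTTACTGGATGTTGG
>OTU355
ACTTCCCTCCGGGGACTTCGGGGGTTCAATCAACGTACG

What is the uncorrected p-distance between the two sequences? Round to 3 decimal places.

0.282

Differing sites — 3:A/T; 17:C/T; 19:T/C; 24:A/G; 27:T/C; 29:C/A; 31:G/C; 32:G/A; 34:T/C; 37:T/A; 38:G/C.
There are 11 differences over 39 sites, so p = 11/39 = 0.282.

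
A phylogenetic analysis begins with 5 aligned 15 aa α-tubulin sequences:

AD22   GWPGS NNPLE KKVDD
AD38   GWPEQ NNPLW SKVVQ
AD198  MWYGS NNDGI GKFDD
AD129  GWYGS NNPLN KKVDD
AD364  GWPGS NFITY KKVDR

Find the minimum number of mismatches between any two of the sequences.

Pairwise Hamming distances:
  AD22 vs AD38: 6
  AD22 vs AD198: 7
  AD22 vs AD129: 2
  AD22 vs AD364: 5
  AD38 vs AD198: 11
  AD38 vs AD129: 7
  AD38 vs AD364: 9
  AD198 vs AD129: 6
  AD198 vs AD364: 9
  AD129 vs AD364: 6
The smallest is 2, between AD22 and AD129.

2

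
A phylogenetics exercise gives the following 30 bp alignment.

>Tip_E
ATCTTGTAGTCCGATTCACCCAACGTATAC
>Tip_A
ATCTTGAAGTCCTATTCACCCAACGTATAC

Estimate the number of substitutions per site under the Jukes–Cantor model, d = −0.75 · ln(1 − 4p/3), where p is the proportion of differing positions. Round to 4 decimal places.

Mismatches occur at site 7 (T/A), site 13 (G/T).
p = 2/30 = 0.066667.
d = −0.75 · ln(1 − (4/3)·0.066667) = −0.75 · ln(0.911111) = −0.75 · (-0.093091) = 0.0698.

0.0698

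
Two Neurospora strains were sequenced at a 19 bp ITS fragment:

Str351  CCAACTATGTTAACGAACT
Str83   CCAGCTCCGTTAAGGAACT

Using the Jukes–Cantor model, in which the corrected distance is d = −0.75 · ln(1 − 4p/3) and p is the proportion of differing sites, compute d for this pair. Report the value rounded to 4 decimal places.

0.2471

Mismatches occur at site 4 (A/G), site 7 (A/C), site 8 (T/C), site 14 (C/G).
p = 4/19 = 0.210526.
d = −0.75 · ln(1 − (4/3)·0.210526) = −0.75 · ln(0.719299) = −0.75 · (-0.329478) = 0.2471.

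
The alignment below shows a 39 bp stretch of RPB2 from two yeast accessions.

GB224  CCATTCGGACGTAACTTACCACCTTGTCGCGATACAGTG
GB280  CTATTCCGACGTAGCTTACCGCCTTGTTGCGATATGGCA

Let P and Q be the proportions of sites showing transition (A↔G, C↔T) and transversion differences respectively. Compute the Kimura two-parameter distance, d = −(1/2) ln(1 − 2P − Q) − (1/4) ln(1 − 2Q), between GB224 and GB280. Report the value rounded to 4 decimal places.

Mismatches occur at site 2 (C↔T, transition), site 7 (G↔C, transversion), site 14 (A↔G, transition), site 21 (A↔G, transition), site 28 (C↔T, transition), site 35 (C↔T, transition), site 36 (A↔G, transition), site 38 (T↔C, transition), site 39 (G↔A, transition).
Of the 9 differences, 8 transitions and 1 transversion over 39 sites: P = 8/39 = 0.205128, Q = 1/39 = 0.025641.
d = −0.5·ln(0.564103) − 0.25·ln(0.948718) = −0.5·(-0.572518) − 0.25·(-0.052644) = 0.2994.

0.2994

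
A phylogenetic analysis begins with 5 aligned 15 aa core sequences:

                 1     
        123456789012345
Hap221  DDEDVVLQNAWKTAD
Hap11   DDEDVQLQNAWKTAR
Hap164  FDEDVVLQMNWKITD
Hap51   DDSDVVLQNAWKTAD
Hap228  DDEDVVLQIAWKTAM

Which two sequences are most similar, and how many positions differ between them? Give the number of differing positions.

Pairwise Hamming distances:
  Hap221 vs Hap11: 2
  Hap221 vs Hap164: 5
  Hap221 vs Hap51: 1
  Hap221 vs Hap228: 2
  Hap11 vs Hap164: 7
  Hap11 vs Hap51: 3
  Hap11 vs Hap228: 3
  Hap164 vs Hap51: 6
  Hap164 vs Hap228: 6
  Hap51 vs Hap228: 3
The smallest is 1, between Hap221 and Hap51.

1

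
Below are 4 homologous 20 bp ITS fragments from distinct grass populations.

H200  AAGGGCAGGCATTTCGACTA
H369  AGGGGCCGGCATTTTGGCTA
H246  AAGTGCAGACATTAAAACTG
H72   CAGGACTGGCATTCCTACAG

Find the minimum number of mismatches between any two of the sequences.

4

Pairwise Hamming distances:
  H200 vs H369: 4
  H200 vs H246: 6
  H200 vs H72: 7
  H369 vs H246: 9
  H369 vs H72: 10
  H246 vs H72: 9
The smallest is 4, between H200 and H369.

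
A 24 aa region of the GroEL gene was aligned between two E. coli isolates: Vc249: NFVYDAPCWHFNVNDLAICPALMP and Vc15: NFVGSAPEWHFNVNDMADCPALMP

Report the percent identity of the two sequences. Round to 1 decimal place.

79.2%

The sequences differ at positions 4 (Y/G), 5 (D/S), 8 (C/E), 16 (L/M), 18 (I/D).
19 of the 24 sites match, so the percent identity is 19/24 × 100 = 79.2%.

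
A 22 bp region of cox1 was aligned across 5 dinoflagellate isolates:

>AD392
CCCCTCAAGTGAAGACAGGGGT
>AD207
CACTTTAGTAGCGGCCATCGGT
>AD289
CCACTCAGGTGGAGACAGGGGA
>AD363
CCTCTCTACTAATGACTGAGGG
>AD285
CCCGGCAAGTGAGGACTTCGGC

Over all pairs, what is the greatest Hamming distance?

Pairwise Hamming distances:
  AD392 vs AD207: 11
  AD392 vs AD289: 4
  AD392 vs AD363: 8
  AD392 vs AD285: 7
  AD207 vs AD289: 12
  AD207 vs AD363: 16
  AD207 vs AD285: 11
  AD289 vs AD363: 10
  AD289 vs AD285: 10
  AD363 vs AD285: 10
The largest is 16, between AD207 and AD363.

16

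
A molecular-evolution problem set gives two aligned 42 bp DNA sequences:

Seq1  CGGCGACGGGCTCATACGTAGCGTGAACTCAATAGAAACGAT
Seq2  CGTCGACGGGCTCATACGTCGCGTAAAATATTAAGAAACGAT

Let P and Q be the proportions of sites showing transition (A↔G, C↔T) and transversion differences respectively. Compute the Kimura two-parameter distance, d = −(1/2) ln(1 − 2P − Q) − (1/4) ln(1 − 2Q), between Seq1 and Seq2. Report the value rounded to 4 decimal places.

The sequences differ at positions 3 (G/T, transversion), 20 (A/C, transversion), 25 (G/A, transition), 28 (C/A, transversion), 30 (C/A, transversion), 31 (A/T, transversion), 32 (A/T, transversion), 33 (T/A, transversion).
Of the 8 differences, 1 transition and 7 transversions over 42 sites: P = 1/42 = 0.023810, Q = 7/42 = 0.166667.
d = −0.5·ln(0.785713) − 0.25·ln(0.666666) = −0.5·(-0.241164) − 0.25·(-0.405466) = 0.2219.

0.2219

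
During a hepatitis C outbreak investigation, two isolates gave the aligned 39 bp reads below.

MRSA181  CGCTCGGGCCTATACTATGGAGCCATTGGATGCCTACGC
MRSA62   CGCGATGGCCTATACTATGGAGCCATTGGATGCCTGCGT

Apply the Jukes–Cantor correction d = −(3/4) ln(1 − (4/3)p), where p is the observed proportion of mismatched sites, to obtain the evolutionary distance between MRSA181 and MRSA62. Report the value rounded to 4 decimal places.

0.1406

Differing sites — 4:T/G; 5:C/A; 6:G/T; 36:A/G; 39:C/T.
p = 5/39 = 0.128205.
d = −0.75 · ln(1 − (4/3)·0.128205) = −0.75 · ln(0.829060) = −0.75 · (-0.187463) = 0.1406.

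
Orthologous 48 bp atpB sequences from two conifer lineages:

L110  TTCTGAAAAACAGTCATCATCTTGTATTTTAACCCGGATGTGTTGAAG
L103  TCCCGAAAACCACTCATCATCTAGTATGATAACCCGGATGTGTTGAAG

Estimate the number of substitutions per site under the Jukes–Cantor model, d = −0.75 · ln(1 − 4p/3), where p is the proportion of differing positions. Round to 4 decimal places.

Mismatches occur at site 2 (T→C), site 4 (T→C), site 10 (A→C), site 13 (G→C), site 23 (T→A), site 28 (T→G), site 29 (T→A).
p = 7/48 = 0.145833.
d = −0.75 · ln(1 − (4/3)·0.145833) = −0.75 · ln(0.805556) = −0.75 · (-0.216223) = 0.1622.

0.1622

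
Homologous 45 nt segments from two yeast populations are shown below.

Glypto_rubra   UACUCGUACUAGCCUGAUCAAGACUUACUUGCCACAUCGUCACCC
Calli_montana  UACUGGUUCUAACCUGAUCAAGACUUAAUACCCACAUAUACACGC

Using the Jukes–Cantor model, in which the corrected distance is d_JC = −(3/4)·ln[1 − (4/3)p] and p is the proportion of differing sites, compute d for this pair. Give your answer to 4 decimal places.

Mismatches occur at site 5 (C/G), site 8 (A/U), site 12 (G/A), site 28 (C/A), site 30 (U/A), site 31 (G/C), site 38 (C/A), site 39 (G/U), site 40 (U/A), site 44 (C/G).
p = 10/45 = 0.222222.
d = −0.75 · ln(1 − (4/3)·0.222222) = −0.75 · ln(0.703704) = −0.75 · (-0.351397) = 0.2635.

0.2635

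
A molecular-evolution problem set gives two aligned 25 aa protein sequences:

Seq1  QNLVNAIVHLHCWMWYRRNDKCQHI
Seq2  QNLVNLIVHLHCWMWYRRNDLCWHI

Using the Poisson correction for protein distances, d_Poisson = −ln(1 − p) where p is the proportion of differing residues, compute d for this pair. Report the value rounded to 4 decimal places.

0.1278

Mismatches occur at site 6 (A/L), site 21 (K/L), site 23 (Q/W).
p = 3/25 = 0.120000.
d = −ln(1 − 0.120000) = −ln(0.880000) = 0.1278.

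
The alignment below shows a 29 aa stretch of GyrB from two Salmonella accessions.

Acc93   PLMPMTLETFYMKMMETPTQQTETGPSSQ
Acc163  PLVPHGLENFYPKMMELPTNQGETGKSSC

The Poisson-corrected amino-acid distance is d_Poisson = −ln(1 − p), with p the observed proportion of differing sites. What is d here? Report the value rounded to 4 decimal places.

Mismatches occur at site 3 (M/V), site 5 (M/H), site 6 (T/G), site 9 (T/N), site 12 (M/P), site 17 (T/L), site 20 (Q/N), site 22 (T/G), site 26 (P/K), site 29 (Q/C).
p = 10/29 = 0.344828.
d = −ln(1 − 0.344828) = −ln(0.655172) = 0.4229.

0.4229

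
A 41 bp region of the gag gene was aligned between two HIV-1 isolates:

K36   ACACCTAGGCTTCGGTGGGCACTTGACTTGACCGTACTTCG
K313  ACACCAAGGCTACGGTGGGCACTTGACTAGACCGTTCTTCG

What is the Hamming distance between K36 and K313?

4

Differing sites — 6:T/A; 12:T/A; 29:T/A; 36:A/T.
That gives 4 mismatches out of 41 aligned sites, so the Hamming distance is 4.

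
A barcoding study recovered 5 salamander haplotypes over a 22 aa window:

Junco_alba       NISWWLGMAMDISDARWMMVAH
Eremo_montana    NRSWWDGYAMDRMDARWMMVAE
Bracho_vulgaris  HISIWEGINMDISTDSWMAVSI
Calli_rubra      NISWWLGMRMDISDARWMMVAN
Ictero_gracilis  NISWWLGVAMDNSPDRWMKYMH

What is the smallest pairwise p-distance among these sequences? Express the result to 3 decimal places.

0.091

Pairwise Hamming distances:
  Junco_alba vs Eremo_montana: 6
  Junco_alba vs Bracho_vulgaris: 11
  Junco_alba vs Calli_rubra: 2
  Junco_alba vs Ictero_gracilis: 7
  Eremo_montana vs Bracho_vulgaris: 14
  Eremo_montana vs Calli_rubra: 7
  Eremo_montana vs Ictero_gracilis: 11
  Bracho_vulgaris vs Calli_rubra: 11
  Bracho_vulgaris vs Ictero_gracilis: 12
  Calli_rubra vs Ictero_gracilis: 9
The smallest is 2 mismatches, between Junco_alba and Calli_rubra; p = 2/22 = 0.091.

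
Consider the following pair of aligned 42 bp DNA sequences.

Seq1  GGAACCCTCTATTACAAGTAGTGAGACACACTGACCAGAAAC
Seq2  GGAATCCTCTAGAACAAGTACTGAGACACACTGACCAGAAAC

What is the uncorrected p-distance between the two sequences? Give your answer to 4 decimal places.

Mismatches occur at site 5 (C↔T), site 12 (T↔G), site 13 (T↔A), site 21 (G↔C).
There are 4 differences over 42 sites, so p = 4/42 = 0.0952.

0.0952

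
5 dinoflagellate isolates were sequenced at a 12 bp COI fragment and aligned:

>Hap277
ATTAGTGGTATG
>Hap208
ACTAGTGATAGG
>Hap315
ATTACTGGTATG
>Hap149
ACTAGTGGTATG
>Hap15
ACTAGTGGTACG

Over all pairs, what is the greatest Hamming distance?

Pairwise Hamming distances:
  Hap277 vs Hap208: 3
  Hap277 vs Hap315: 1
  Hap277 vs Hap149: 1
  Hap277 vs Hap15: 2
  Hap208 vs Hap315: 4
  Hap208 vs Hap149: 2
  Hap208 vs Hap15: 2
  Hap315 vs Hap149: 2
  Hap315 vs Hap15: 3
  Hap149 vs Hap15: 1
The largest is 4, between Hap208 and Hap315.

4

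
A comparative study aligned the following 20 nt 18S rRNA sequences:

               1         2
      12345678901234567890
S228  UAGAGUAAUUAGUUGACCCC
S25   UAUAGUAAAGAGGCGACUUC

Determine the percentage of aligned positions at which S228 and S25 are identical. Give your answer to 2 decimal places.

Differing sites — 3:G/U; 9:U/A; 10:U/G; 13:U/G; 14:U/C; 18:C/U; 19:C/U.
13 of the 20 sites match, so the percent identity is 13/20 × 100 = 65.00%.

65.00%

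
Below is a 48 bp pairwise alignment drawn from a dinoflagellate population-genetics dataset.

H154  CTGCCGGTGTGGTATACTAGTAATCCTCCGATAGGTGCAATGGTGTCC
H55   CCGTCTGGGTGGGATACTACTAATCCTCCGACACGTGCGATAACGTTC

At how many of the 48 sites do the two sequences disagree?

The sequences differ at positions 2 (T/C), 4 (C/T), 6 (G/T), 8 (T/G), 13 (T/G), 20 (G/C), 32 (T/C), 34 (G/C), 39 (A/G), 42 (G/A), 43 (G/A), 44 (T/C), 47 (C/T).
That gives 13 mismatches out of 48 aligned sites, so the Hamming distance is 13.

13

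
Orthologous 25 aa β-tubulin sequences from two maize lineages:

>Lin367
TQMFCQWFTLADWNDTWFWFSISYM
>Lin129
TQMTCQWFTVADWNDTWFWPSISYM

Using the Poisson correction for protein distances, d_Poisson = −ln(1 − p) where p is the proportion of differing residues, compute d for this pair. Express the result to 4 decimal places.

0.1278

Differing sites — 4:F/T; 10:L/V; 20:F/P.
p = 3/25 = 0.120000.
d = −ln(1 − 0.120000) = −ln(0.880000) = 0.1278.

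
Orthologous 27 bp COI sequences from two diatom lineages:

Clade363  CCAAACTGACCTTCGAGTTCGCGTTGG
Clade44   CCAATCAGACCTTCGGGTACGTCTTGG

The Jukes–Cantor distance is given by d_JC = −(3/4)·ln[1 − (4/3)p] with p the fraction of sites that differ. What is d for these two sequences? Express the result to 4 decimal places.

0.2635

The sequences differ at positions 5 (A/T), 7 (T/A), 16 (A/G), 19 (T/A), 22 (C/T), 23 (G/C).
p = 6/27 = 0.222222.
d = −0.75 · ln(1 − (4/3)·0.222222) = −0.75 · ln(0.703704) = −0.75 · (-0.351397) = 0.2635.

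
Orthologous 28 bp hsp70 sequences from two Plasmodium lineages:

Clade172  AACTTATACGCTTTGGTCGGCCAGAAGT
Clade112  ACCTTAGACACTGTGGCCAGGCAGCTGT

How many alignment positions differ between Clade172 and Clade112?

9

Differing sites — 2:A/C; 7:T/G; 10:G/A; 13:T/G; 17:T/C; 19:G/A; 21:C/G; 25:A/C; 26:A/T.
That gives 9 mismatches out of 28 aligned sites, so the Hamming distance is 9.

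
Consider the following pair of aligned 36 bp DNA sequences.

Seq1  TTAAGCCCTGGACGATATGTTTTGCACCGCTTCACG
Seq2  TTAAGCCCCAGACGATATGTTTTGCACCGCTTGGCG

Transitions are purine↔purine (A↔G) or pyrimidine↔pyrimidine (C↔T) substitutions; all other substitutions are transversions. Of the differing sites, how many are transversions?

1

Mismatches occur at site 9 (T↔C, transition), site 10 (G↔A, transition), site 33 (C↔G, transversion), site 34 (A↔G, transition).
Of the 4 differences, 3 transitions and 1 transversion, so the answer is 1.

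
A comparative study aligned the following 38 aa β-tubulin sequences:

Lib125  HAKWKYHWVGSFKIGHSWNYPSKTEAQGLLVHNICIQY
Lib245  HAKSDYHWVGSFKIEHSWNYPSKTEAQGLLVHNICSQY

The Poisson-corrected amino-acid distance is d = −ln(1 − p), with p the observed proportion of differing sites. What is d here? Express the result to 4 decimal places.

0.1112

Differing sites — 4:W/S; 5:K/D; 15:G/E; 36:I/S.
p = 4/38 = 0.105263.
d = −ln(1 − 0.105263) = −ln(0.894737) = 0.1112.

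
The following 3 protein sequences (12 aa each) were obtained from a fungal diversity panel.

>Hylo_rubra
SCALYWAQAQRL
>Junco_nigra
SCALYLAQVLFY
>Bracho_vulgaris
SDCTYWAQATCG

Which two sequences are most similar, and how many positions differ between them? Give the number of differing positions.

5

Pairwise Hamming distances:
  Hylo_rubra vs Junco_nigra: 5
  Hylo_rubra vs Bracho_vulgaris: 6
  Junco_nigra vs Bracho_vulgaris: 8
The smallest is 5, between Hylo_rubra and Junco_nigra.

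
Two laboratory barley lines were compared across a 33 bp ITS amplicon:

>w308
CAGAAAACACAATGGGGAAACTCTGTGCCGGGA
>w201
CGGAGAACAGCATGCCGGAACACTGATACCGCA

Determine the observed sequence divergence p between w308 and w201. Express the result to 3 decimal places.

0.394

Differing sites — 2:A/G; 5:A/G; 10:C/G; 11:A/C; 15:G/C; 16:G/C; 18:A/G; 22:T/A; 26:T/A; 27:G/T; 28:C/A; 30:G/C; 32:G/C.
There are 13 differences over 33 sites, so p = 13/33 = 0.394.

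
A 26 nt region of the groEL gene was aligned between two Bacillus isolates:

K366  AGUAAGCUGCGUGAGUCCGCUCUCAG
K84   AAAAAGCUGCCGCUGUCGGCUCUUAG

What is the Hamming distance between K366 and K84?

8

The sequences differ at positions 2 (G/A), 3 (U/A), 11 (G/C), 12 (U/G), 13 (G/C), 14 (A/U), 18 (C/G), 24 (C/U).
That gives 8 mismatches out of 26 aligned sites, so the Hamming distance is 8.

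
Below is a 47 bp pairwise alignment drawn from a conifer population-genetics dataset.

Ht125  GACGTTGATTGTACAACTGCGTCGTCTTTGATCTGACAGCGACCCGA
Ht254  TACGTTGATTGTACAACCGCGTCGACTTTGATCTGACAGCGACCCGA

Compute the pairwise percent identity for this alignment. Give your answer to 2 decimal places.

93.62%

Mismatches occur at site 1 (G→T), site 18 (T→C), site 25 (T→A).
44 of the 47 sites match, so the percent identity is 44/47 × 100 = 93.62%.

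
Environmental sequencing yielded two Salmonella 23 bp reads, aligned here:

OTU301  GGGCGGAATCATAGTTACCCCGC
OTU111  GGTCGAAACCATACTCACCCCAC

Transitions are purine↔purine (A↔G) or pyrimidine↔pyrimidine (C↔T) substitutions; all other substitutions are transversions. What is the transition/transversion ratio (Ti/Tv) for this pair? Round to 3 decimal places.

The sequences differ at positions 3 (G/T, transversion), 6 (G/A, transition), 9 (T/C, transition), 14 (G/C, transversion), 16 (T/C, transition), 22 (G/A, transition).
Of the 6 differences, 4 transitions and 2 transversions, so Ti/Tv = 4/2 = 2.000.

2.000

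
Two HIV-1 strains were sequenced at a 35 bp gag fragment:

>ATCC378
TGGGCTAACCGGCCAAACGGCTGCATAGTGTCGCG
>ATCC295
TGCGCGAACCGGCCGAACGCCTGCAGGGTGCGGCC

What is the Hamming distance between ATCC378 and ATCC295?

9

Differing sites — 3:G/C; 6:T/G; 15:A/G; 20:G/C; 26:T/G; 27:A/G; 31:T/C; 32:C/G; 35:G/C.
That gives 9 mismatches out of 35 aligned sites, so the Hamming distance is 9.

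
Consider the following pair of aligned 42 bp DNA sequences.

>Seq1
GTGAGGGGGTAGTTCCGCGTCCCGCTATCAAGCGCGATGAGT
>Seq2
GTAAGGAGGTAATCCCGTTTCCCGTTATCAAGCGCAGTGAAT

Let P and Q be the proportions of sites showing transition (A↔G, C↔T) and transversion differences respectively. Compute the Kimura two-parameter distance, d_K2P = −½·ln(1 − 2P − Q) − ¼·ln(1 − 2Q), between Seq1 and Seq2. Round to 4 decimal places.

0.3133

The sequences differ at positions 3 (G/A, transition), 7 (G/A, transition), 12 (G/A, transition), 14 (T/C, transition), 18 (C/T, transition), 19 (G/T, transversion), 25 (C/T, transition), 36 (G/A, transition), 37 (A/G, transition), 41 (G/A, transition).
Of the 10 differences, 9 transitions and 1 transversion over 42 sites: P = 9/42 = 0.214286, Q = 1/42 = 0.023810.
d = −0.5·ln(0.547618) − 0.25·ln(0.952380) = −0.5·(-0.602177) − 0.25·(-0.048791) = 0.3133.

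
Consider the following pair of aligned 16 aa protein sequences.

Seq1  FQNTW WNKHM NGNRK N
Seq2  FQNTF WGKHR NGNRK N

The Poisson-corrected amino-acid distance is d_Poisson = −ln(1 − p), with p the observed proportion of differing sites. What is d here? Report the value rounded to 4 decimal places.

Mismatches occur at site 5 (W/F), site 7 (N/G), site 10 (M/R).
p = 3/16 = 0.187500.
d = −ln(1 − 0.187500) = −ln(0.812500) = 0.2076.

0.2076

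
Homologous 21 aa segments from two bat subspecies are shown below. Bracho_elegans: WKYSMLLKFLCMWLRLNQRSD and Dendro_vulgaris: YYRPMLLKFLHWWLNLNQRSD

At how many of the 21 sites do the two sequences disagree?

Mismatches occur at site 1 (W/Y), site 2 (K/Y), site 3 (Y/R), site 4 (S/P), site 11 (C/H), site 12 (M/W), site 15 (R/N).
That gives 7 mismatches out of 21 aligned sites, so the Hamming distance is 7.

7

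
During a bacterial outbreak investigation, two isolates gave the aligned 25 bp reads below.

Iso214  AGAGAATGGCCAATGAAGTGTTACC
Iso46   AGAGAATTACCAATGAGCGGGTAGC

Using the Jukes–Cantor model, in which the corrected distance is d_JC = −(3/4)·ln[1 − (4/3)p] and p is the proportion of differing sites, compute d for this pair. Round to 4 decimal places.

0.3505

The sequences differ at positions 8 (G/T), 9 (G/A), 17 (A/G), 18 (G/C), 19 (T/G), 21 (T/G), 24 (C/G).
p = 7/25 = 0.280000.
d = −0.75 · ln(1 − (4/3)·0.280000) = −0.75 · ln(0.626667) = −0.75 · (-0.467340) = 0.3505.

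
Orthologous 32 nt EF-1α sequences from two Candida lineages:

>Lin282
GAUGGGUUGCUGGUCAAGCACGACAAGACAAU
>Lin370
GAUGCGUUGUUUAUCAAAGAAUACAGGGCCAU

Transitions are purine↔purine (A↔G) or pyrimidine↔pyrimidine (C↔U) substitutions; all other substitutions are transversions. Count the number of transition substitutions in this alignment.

5

The sequences differ at positions 5 (G/C, transversion), 10 (C/U, transition), 12 (G/U, transversion), 13 (G/A, transition), 18 (G/A, transition), 19 (C/G, transversion), 21 (C/A, transversion), 22 (G/U, transversion), 26 (A/G, transition), 28 (A/G, transition), 30 (A/C, transversion).
Of the 11 differences, 5 transitions and 6 transversions, so the answer is 5.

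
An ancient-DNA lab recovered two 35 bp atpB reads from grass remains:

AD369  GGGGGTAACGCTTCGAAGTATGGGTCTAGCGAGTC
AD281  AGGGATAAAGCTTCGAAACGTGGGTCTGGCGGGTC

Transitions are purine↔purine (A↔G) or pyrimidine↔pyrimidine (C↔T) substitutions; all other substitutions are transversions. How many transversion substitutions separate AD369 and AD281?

Mismatches occur at site 1 (G↔A, transition), site 5 (G↔A, transition), site 9 (C↔A, transversion), site 18 (G↔A, transition), site 19 (T↔C, transition), site 20 (A↔G, transition), site 28 (A↔G, transition), site 32 (A↔G, transition).
Of the 8 differences, 7 transitions and 1 transversion, so the answer is 1.

1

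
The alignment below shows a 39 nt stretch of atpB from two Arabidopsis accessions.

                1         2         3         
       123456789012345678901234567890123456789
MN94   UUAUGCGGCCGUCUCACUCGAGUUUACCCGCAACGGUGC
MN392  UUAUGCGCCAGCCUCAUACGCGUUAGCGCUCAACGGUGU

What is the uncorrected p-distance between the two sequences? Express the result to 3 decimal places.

0.282

Mismatches occur at site 8 (G↔C), site 10 (C↔A), site 12 (U↔C), site 17 (C↔U), site 18 (U↔A), site 21 (A↔C), site 25 (U↔A), site 26 (A↔G), site 28 (C↔G), site 30 (G↔U), site 39 (C↔U).
There are 11 differences over 39 sites, so p = 11/39 = 0.282.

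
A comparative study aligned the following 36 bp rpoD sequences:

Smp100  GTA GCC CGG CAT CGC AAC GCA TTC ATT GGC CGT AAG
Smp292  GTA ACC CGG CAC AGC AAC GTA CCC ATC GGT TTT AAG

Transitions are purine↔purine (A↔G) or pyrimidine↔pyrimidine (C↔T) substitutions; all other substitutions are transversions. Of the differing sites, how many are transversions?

Differing sites — 4:G/A (Ti); 12:T/C (Ti); 13:C/A (Tv); 20:C/T (Ti); 22:T/C (Ti); 23:T/C (Ti); 27:T/C (Ti); 30:C/T (Ti); 31:C/T (Ti); 32:G/T (Tv).
Of the 10 differences, 8 transitions and 2 transversions, so the answer is 2.

2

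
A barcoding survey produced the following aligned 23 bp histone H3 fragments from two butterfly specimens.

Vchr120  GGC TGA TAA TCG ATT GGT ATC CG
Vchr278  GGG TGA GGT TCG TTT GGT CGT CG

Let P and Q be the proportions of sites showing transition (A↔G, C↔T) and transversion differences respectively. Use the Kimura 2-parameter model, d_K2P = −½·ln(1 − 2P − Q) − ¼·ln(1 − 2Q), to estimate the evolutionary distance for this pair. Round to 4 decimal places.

Differing sites — 3:C/G (Tv); 7:T/G (Tv); 8:A/G (Ti); 9:A/T (Tv); 13:A/T (Tv); 19:A/C (Tv); 20:T/G (Tv); 21:C/T (Ti).
Of the 8 differences, 2 transitions and 6 transversions over 23 sites: P = 2/23 = 0.086957, Q = 6/23 = 0.260870.
d = −0.5·ln(0.565216) − 0.25·ln(0.478260) = −0.5·(-0.570547) − 0.25·(-0.737601) = 0.4697.

0.4697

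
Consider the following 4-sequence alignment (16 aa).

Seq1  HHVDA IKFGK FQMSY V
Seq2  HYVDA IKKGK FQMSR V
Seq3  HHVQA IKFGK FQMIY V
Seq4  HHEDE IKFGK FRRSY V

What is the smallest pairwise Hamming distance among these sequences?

2

Pairwise Hamming distances:
  Seq1 vs Seq2: 3
  Seq1 vs Seq3: 2
  Seq1 vs Seq4: 4
  Seq2 vs Seq3: 5
  Seq2 vs Seq4: 7
  Seq3 vs Seq4: 6
The smallest is 2, between Seq1 and Seq3.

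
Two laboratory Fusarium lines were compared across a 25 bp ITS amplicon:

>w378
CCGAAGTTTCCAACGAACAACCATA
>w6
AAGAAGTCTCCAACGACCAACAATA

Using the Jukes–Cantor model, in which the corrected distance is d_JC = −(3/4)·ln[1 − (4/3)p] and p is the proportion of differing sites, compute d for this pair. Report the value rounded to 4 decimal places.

Differing sites — 1:C/A; 2:C/A; 8:T/C; 17:A/C; 22:C/A.
p = 5/25 = 0.200000.
d = −0.75 · ln(1 − (4/3)·0.200000) = −0.75 · ln(0.733333) = −0.75 · (-0.310155) = 0.2326.

0.2326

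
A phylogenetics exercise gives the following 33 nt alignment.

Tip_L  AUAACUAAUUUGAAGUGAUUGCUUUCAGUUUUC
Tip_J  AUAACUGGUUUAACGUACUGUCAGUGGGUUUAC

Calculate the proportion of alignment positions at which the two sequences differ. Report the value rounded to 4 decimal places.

The sequences differ at positions 7 (A/G), 8 (A/G), 12 (G/A), 14 (A/C), 17 (G/A), 18 (A/C), 20 (U/G), 21 (G/U), 23 (U/A), 24 (U/G), 26 (C/G), 27 (A/G), 32 (U/A).
There are 13 differences over 33 sites, so p = 13/33 = 0.3939.

0.3939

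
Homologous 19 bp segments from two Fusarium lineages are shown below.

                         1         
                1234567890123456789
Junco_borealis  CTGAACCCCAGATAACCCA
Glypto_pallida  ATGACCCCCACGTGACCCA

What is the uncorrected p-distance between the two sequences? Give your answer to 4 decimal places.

Mismatches occur at site 1 (C/A), site 5 (A/C), site 11 (G/C), site 12 (A/G), site 14 (A/G).
There are 5 differences over 19 sites, so p = 5/19 = 0.2632.

0.2632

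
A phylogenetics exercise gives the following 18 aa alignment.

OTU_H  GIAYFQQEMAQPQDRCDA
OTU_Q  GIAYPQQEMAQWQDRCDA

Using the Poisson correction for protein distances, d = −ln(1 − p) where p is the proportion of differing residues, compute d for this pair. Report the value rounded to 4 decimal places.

Mismatches occur at site 5 (F/P), site 12 (P/W).
p = 2/18 = 0.111111.
d = −ln(1 − 0.111111) = −ln(0.888889) = 0.1178.

0.1178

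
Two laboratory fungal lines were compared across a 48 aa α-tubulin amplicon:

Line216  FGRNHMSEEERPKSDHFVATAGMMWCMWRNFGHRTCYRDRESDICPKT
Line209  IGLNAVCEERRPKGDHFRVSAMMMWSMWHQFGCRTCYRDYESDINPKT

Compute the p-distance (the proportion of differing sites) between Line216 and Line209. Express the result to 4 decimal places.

0.3542

Mismatches occur at site 1 (F/I), site 3 (R/L), site 5 (H/A), site 6 (M/V), site 7 (S/C), site 10 (E/R), site 14 (S/G), site 18 (V/R), site 19 (A/V), site 20 (T/S), site 22 (G/M), site 26 (C/S), site 29 (R/H), site 30 (N/Q), site 33 (H/C), site 40 (R/Y), site 45 (C/N).
There are 17 differences over 48 sites, so p = 17/48 = 0.3542.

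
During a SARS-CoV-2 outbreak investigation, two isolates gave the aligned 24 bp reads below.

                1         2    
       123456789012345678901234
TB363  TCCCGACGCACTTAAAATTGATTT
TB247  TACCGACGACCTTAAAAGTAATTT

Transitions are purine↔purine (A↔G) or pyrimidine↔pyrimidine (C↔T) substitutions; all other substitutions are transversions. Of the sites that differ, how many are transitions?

1

Differing sites — 2:C/A (Tv); 9:C/A (Tv); 10:A/C (Tv); 18:T/G (Tv); 20:G/A (Ti).
Of the 5 differences, 1 transition and 4 transversions, so the answer is 1.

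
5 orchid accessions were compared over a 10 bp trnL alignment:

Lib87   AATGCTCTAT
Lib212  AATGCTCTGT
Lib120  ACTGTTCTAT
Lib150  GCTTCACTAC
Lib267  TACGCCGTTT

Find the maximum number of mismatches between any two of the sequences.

8

Pairwise Hamming distances:
  Lib87 vs Lib212: 1
  Lib87 vs Lib120: 2
  Lib87 vs Lib150: 5
  Lib87 vs Lib267: 5
  Lib212 vs Lib120: 3
  Lib212 vs Lib150: 6
  Lib212 vs Lib267: 5
  Lib120 vs Lib150: 5
  Lib120 vs Lib267: 7
  Lib150 vs Lib267: 8
The largest is 8, between Lib150 and Lib267.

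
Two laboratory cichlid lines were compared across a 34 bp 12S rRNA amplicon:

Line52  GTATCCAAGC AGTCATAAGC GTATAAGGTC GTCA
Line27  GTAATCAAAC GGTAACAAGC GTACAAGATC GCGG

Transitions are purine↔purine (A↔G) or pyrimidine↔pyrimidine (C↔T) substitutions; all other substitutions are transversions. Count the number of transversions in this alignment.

3

Differing sites — 4:T/A (Tv); 5:C/T (Ti); 9:G/A (Ti); 11:A/G (Ti); 14:C/A (Tv); 16:T/C (Ti); 24:T/C (Ti); 28:G/A (Ti); 32:T/C (Ti); 33:C/G (Tv); 34:A/G (Ti).
Of the 11 differences, 8 transitions and 3 transversions, so the answer is 3.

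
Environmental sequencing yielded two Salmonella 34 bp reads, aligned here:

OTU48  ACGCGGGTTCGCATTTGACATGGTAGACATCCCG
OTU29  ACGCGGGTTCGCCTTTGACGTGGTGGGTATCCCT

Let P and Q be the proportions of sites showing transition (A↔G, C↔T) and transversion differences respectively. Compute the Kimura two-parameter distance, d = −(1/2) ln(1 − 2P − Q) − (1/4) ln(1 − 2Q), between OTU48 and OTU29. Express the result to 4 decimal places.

The sequences differ at positions 13 (A/C, transversion), 20 (A/G, transition), 25 (A/G, transition), 27 (A/G, transition), 28 (C/T, transition), 34 (G/T, transversion).
Of the 6 differences, 4 transitions and 2 transversions over 34 sites: P = 4/34 = 0.117647, Q = 2/34 = 0.058824.
d = −0.5·ln(0.705882) − 0.25·ln(0.882352) = −0.5·(-0.348307) − 0.25·(-0.125164) = 0.2054.

0.2054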